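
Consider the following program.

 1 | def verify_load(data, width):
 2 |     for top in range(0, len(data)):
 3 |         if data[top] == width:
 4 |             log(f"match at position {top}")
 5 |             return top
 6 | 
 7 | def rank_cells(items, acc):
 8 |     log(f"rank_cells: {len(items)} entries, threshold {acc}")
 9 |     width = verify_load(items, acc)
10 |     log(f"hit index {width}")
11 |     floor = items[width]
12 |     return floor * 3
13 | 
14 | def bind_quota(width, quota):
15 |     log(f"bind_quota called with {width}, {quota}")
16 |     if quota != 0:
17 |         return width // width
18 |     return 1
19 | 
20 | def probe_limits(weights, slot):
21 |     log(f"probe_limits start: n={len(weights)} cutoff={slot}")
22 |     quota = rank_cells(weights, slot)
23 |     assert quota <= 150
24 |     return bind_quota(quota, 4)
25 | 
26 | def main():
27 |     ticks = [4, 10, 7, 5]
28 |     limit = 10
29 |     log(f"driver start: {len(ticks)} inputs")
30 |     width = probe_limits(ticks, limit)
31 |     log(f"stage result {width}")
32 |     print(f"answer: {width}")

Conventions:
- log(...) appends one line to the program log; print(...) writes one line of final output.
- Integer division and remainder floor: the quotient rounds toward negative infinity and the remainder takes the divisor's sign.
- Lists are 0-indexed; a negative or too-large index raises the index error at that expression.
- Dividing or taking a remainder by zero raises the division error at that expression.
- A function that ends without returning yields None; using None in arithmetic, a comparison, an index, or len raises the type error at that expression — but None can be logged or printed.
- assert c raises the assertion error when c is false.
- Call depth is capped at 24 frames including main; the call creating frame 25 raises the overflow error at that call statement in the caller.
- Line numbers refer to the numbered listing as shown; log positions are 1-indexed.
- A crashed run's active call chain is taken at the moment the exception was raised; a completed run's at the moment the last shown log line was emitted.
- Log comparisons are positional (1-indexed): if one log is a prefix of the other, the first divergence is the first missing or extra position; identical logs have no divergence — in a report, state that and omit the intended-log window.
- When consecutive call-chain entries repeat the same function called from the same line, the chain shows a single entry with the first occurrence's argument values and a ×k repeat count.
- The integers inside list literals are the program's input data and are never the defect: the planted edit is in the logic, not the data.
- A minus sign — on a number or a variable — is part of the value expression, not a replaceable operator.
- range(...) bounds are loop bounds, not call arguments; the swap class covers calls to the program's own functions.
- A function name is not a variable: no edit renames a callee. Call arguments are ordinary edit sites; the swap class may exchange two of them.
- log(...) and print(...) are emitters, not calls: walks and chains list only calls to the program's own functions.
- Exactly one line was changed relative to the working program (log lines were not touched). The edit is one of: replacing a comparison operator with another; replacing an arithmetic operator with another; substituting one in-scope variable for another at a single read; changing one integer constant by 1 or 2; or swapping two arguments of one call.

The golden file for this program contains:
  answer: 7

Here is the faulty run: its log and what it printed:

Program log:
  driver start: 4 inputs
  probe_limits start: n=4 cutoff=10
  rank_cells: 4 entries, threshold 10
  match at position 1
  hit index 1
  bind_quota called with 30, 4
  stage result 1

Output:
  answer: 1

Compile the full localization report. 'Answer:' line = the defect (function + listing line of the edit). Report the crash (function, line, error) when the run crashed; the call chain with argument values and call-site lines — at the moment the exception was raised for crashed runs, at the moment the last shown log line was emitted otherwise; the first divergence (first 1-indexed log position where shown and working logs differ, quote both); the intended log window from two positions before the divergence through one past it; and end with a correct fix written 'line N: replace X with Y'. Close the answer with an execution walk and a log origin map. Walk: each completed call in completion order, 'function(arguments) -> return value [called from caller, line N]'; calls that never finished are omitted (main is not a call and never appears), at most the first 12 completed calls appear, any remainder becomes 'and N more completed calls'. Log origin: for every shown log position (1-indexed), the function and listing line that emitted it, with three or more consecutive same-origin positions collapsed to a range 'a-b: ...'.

Answer: the defect is in bind_quota at line 17.
Key fact: The earliest visible damage is log position 7 — 'stage result 1' rather than the intended 'stage result 7'.
Call chain: main.
First divergence: position 7; shown 'stage result 1' vs intended 'stage result 7'.
Intended log window:
  5: hit index 1
  6: bind_quota called with 30, 4
  7: stage result 7
Execution walk:
  verify_load([4, 10, 7, 5], 10) -> 1  [called from rank_cells, line 9]
  rank_cells([4, 10, 7, 5], 10) -> 30  [called from probe_limits, line 22]
  bind_quota(30, 4) -> 1  [called from probe_limits, line 24]
  probe_limits([4, 10, 7, 5], 10) -> 1  [called from main, line 30]
Origin of each log line:
  1: from main, line 29
  2: from probe_limits, line 21
  3: from rank_cells, line 8
  4: from verify_load, line 4
  5: from rank_cells, line 10
  6: from bind_quota, line 15
  7: from main, line 31
A correct fix: line 17: replace `width // width` with `width // quota`.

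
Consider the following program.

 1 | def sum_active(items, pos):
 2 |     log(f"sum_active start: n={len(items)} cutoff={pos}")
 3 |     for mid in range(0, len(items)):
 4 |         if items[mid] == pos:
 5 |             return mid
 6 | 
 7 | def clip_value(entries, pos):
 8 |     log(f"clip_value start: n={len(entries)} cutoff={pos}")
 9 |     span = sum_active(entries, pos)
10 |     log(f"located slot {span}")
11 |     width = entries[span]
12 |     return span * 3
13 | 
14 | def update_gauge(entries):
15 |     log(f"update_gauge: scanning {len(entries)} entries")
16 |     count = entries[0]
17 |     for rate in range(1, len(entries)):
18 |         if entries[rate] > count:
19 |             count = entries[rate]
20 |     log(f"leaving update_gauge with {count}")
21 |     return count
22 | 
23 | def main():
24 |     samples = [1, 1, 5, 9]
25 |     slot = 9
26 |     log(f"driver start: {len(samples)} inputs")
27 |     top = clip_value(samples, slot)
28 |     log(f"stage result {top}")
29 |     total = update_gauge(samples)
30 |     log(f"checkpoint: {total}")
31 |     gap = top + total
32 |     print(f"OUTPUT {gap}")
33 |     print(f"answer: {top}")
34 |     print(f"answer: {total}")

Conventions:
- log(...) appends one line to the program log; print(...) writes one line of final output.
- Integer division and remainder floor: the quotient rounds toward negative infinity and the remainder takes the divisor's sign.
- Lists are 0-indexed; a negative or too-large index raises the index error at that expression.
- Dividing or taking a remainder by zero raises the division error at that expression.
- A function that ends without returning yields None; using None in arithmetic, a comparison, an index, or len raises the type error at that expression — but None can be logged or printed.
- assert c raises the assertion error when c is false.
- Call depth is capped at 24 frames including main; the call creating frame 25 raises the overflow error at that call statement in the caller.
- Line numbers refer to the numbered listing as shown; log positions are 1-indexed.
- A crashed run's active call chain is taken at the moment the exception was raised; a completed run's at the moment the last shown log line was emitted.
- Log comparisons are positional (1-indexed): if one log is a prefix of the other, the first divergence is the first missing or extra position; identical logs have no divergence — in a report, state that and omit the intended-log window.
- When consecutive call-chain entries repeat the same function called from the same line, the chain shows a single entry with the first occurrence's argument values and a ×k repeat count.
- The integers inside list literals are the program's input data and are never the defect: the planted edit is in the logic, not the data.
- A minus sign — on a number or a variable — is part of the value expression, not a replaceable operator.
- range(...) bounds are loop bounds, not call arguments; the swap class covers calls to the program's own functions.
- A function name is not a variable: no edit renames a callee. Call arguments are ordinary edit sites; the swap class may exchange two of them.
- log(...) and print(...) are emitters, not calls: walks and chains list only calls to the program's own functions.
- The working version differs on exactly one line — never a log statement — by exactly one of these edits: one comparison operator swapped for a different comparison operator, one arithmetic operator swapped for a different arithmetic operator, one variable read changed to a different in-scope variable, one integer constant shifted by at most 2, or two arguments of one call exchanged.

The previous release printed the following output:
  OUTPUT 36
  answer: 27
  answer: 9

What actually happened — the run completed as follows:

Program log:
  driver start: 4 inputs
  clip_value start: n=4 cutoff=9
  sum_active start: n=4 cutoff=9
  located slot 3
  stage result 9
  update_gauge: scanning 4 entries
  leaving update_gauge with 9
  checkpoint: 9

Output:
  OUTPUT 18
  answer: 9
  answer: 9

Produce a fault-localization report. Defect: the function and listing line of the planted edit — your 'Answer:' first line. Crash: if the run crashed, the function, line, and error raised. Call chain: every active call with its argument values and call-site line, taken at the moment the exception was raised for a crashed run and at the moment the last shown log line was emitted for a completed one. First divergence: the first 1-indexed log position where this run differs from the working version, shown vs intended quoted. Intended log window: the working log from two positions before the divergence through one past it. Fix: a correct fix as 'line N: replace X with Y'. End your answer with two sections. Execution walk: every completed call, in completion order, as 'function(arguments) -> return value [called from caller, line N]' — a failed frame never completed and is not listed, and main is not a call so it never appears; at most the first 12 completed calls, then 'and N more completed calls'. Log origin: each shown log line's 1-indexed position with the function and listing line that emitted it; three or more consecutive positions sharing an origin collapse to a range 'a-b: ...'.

Answer: the defect is in clip_value at line 12.
Core observation: The log first diverges at position 5: the faulty run prints 'stage result 9' where the working version prints 'stage result 27'.
Call chain: main.
First divergence: at position 5 the run shows 'stage result 9' where the working version logs 'stage result 27'.
Intended log window:
  3: sum_active start: n=4 cutoff=9
  4: located slot 3
  5: stage result 27
  6: update_gauge: scanning 4 entries
Execution walk:
  sum_active([1, 1, 5, 9], 9) -> 3  [called from clip_value, line 9]
  clip_value([1, 1, 5, 9], 9) -> 9  [called from main, line 27]
  update_gauge([1, 1, 5, 9]) -> 9  [called from main, line 29]
Origin of each log line:
  1: from main, line 26
  2: from clip_value, line 8
  3: from sum_active, line 2
  4: from clip_value, line 10
  5: from main, line 28
  6: from update_gauge, line 15
  7: from update_gauge, line 20
  8: from main, line 30
A correct fix: line 12: replace `span` with `width`.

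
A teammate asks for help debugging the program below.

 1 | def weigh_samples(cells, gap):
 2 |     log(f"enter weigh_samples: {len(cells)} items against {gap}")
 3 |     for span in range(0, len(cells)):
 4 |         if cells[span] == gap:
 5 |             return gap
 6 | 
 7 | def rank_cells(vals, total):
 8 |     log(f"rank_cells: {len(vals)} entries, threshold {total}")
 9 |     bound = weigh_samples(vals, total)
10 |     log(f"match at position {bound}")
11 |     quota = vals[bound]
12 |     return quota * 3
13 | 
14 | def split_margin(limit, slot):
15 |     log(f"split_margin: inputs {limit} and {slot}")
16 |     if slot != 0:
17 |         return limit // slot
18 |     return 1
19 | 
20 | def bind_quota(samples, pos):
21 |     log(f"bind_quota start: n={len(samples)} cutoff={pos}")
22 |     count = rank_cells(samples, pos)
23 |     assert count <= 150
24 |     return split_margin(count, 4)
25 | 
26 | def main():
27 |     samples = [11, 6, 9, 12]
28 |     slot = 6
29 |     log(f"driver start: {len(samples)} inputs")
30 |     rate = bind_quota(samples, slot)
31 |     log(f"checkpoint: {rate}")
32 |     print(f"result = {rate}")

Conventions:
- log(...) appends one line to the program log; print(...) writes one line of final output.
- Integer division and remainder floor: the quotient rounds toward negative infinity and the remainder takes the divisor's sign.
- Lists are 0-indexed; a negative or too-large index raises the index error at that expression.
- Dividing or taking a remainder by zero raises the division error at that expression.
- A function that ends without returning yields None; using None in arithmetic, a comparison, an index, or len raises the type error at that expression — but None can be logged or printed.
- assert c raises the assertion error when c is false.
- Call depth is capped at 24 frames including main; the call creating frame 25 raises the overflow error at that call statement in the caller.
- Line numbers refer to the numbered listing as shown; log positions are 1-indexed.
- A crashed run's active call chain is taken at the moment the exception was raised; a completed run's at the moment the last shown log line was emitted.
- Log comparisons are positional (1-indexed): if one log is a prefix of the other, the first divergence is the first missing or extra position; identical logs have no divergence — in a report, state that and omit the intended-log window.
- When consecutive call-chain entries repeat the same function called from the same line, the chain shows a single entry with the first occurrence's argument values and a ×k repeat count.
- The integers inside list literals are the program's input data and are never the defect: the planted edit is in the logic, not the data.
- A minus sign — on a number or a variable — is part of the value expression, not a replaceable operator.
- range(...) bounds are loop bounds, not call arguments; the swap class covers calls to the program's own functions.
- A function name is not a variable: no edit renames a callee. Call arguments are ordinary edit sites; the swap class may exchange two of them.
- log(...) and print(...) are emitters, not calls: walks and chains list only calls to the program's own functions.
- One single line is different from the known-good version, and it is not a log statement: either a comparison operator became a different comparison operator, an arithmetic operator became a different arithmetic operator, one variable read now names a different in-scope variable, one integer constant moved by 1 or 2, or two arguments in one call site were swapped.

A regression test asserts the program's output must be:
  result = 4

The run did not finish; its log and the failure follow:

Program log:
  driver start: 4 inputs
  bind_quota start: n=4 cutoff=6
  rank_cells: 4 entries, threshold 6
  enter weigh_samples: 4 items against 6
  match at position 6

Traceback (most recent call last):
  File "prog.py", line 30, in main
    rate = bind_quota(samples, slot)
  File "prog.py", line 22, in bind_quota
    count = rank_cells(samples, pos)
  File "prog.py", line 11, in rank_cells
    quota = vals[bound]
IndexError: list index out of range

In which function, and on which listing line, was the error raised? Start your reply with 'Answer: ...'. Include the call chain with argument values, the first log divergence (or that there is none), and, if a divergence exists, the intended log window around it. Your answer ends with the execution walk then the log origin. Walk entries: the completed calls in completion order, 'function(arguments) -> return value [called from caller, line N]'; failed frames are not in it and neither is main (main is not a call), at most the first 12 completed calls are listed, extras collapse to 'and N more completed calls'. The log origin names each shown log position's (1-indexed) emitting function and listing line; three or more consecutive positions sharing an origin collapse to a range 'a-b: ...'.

Answer: the error was raised in rank_cells, line 11.
Core observation: The earliest visible damage is log position 5 — 'match at position 6' rather than the intended 'match at position 1'.
Call chain: main -> bind_quota([11, 6, 9, 12], 6) (called at line 30) -> rank_cells([11, 6, 9, 12], 6) (called at line 22).
First divergence: at position 5 the run shows 'match at position 6' where the working version logs 'match at position 1'.
Intended log window:
  3: rank_cells: 4 entries, threshold 6
  4: enter weigh_samples: 4 items against 6
  5: match at position 1
  6: split_margin: inputs 18 and 4
Execution walk:
  weigh_samples([11, 6, 9, 12], 6) -> 6  [called from rank_cells, line 9]
Log line origins:
  1: from main, line 29
  2: from bind_quota, line 21
  3: from rank_cells, line 8
  4: from weigh_samples, line 2
  5: from rank_cells, line 10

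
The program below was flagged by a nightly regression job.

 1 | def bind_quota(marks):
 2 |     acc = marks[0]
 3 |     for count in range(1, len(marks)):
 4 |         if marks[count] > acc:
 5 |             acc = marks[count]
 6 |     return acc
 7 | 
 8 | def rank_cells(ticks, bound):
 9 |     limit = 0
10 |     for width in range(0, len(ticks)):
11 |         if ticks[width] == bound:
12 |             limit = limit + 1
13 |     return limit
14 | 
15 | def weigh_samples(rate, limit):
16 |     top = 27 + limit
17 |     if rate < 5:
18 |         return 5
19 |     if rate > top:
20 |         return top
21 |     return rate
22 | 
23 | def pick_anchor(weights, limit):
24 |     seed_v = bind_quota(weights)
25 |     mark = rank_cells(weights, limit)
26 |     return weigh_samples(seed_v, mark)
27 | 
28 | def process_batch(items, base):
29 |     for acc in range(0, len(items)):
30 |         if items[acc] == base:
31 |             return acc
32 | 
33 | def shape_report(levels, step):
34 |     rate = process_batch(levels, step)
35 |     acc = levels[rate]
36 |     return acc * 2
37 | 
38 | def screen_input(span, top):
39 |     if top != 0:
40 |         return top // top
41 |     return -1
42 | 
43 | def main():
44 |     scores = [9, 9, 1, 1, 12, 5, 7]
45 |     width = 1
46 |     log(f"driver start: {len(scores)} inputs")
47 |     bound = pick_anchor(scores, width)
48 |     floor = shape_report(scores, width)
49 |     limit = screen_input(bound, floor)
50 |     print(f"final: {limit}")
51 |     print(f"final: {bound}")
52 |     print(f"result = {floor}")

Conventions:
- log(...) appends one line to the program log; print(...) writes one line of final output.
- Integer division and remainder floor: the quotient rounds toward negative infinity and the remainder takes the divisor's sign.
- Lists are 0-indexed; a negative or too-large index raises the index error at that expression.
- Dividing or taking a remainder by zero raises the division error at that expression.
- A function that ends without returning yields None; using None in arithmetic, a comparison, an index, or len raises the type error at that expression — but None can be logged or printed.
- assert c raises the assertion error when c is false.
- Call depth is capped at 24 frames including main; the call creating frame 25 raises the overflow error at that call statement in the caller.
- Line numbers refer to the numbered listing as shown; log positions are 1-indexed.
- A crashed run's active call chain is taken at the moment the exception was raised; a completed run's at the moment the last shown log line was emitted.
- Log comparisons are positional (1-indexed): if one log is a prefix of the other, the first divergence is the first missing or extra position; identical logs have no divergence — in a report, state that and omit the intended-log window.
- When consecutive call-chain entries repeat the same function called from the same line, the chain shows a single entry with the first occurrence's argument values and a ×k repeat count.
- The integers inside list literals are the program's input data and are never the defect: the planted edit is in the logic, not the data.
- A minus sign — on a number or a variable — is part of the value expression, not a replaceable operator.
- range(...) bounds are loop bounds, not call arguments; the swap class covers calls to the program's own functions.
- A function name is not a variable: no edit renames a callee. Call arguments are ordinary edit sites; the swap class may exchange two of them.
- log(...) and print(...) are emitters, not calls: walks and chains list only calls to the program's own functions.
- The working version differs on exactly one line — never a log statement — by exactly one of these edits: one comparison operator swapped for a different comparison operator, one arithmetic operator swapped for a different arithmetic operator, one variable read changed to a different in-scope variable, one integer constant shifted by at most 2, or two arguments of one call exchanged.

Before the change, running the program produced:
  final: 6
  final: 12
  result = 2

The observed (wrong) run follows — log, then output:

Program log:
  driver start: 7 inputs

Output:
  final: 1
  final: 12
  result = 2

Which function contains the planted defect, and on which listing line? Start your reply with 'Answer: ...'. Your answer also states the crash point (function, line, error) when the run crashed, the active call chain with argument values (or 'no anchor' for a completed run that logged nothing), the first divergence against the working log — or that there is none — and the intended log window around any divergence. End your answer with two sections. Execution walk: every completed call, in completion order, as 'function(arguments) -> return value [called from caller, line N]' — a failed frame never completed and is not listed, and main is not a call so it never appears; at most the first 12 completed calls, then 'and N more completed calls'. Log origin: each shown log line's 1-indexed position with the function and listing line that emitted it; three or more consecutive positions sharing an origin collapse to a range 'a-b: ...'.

Answer: the defect is in screen_input at line 40.
Key observation: The two runs log identically and part ways only at the printed values.
Call chain: main.
First divergence: none (the log streams are identical).
Execution walk:
  bind_quota([9, 9, 1, 1, 12, 5, 7]) -> 12  [called from pick_anchor, line 24]
  rank_cells([9, 9, 1, 1, 12, 5, 7], 1) -> 2  [called from pick_anchor, line 25]
  weigh_samples(12, 2) -> 12  [called from pick_anchor, line 26]
  pick_anchor([9, 9, 1, 1, 12, 5, 7], 1) -> 12  [called from main, line 47]
  process_batch([9, 9, 1, 1, 12, 5, 7], 1) -> 2  [called from shape_report, line 34]
  shape_report([9, 9, 1, 1, 12, 5, 7], 1) -> 2  [called from main, line 48]
  screen_input(12, 2) -> 1  [called from main, line 49]
Log line origins:
  1: from main, line 46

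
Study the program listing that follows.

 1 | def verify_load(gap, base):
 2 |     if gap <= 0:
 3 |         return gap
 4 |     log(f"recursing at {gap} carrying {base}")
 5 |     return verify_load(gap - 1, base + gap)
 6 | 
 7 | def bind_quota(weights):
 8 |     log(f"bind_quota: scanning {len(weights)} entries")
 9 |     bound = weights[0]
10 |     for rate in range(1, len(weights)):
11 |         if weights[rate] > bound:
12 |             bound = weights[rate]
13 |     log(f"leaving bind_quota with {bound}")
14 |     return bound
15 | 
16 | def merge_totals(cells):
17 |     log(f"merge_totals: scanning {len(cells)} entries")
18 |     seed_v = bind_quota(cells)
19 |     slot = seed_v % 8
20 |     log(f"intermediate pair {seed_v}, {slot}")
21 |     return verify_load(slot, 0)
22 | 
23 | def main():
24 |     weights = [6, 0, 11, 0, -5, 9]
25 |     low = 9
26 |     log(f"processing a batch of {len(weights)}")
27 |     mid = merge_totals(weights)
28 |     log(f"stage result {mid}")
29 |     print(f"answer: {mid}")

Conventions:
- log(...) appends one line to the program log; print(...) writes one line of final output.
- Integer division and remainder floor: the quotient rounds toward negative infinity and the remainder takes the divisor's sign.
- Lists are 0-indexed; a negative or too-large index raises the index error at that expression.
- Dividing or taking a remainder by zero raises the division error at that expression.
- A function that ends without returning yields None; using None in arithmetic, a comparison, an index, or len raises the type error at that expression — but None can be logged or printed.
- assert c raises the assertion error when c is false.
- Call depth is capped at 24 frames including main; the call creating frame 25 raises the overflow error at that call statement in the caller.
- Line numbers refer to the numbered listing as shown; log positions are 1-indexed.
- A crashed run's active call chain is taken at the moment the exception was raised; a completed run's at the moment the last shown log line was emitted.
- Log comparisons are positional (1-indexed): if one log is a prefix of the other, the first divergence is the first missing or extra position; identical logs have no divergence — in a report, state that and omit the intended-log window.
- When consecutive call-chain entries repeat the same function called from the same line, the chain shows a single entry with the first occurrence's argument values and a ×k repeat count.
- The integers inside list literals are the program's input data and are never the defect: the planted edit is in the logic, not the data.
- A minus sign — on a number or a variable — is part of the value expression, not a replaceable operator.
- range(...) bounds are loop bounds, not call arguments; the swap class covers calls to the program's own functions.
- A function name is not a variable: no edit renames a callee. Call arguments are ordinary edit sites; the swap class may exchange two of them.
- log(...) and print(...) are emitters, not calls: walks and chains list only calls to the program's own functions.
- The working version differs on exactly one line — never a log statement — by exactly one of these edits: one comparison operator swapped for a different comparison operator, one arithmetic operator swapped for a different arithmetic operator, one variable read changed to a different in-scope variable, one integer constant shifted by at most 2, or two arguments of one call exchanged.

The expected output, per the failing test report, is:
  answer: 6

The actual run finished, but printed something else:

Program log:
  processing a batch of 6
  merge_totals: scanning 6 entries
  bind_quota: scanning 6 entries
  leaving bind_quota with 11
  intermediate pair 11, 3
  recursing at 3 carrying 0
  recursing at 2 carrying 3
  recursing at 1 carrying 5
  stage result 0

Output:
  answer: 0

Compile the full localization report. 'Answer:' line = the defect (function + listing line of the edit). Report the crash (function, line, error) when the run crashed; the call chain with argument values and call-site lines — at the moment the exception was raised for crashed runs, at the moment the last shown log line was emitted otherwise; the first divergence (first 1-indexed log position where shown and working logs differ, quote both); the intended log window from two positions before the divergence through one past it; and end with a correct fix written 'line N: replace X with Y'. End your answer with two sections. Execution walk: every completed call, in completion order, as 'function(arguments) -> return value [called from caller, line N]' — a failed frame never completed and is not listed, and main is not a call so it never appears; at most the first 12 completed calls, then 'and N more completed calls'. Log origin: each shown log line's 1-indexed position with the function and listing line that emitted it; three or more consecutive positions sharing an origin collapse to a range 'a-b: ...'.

Answer: the defect is in verify_load at line 3.
Key observation: Everything matches until log position 9, which reads 'stage result 0' in place of 'stage result 6'.
Call chain: main.
First divergence: at position 9 the run shows 'stage result 0' where the working version logs 'stage result 6'.
Intended log window:
  7: recursing at 2 carrying 3
  8: recursing at 1 carrying 5
  9: stage result 6
Execution walk:
  bind_quota([6, 0, 11, 0, -5, 9]) -> 11  [called from merge_totals, line 18]
  verify_load(0, 6) -> 0  [called from verify_load, line 5]
  verify_load(1, 5) -> 0  [called from verify_load, line 5]
  verify_load(2, 3) -> 0  [called from verify_load, line 5]
  verify_load(3, 0) -> 0  [called from merge_totals, line 21]
  merge_totals([6, 0, 11, 0, -5, 9]) -> 0  [called from main, line 27]
Log origins:
  1: from main, line 26
  2: from merge_totals, line 17
  3: from bind_quota, line 8
  4: from bind_quota, line 13
  5: from merge_totals, line 20
  6-8: from verify_load, line 4
  9: from main, line 28
A correct fix: line 3: replace `gap` with `base`.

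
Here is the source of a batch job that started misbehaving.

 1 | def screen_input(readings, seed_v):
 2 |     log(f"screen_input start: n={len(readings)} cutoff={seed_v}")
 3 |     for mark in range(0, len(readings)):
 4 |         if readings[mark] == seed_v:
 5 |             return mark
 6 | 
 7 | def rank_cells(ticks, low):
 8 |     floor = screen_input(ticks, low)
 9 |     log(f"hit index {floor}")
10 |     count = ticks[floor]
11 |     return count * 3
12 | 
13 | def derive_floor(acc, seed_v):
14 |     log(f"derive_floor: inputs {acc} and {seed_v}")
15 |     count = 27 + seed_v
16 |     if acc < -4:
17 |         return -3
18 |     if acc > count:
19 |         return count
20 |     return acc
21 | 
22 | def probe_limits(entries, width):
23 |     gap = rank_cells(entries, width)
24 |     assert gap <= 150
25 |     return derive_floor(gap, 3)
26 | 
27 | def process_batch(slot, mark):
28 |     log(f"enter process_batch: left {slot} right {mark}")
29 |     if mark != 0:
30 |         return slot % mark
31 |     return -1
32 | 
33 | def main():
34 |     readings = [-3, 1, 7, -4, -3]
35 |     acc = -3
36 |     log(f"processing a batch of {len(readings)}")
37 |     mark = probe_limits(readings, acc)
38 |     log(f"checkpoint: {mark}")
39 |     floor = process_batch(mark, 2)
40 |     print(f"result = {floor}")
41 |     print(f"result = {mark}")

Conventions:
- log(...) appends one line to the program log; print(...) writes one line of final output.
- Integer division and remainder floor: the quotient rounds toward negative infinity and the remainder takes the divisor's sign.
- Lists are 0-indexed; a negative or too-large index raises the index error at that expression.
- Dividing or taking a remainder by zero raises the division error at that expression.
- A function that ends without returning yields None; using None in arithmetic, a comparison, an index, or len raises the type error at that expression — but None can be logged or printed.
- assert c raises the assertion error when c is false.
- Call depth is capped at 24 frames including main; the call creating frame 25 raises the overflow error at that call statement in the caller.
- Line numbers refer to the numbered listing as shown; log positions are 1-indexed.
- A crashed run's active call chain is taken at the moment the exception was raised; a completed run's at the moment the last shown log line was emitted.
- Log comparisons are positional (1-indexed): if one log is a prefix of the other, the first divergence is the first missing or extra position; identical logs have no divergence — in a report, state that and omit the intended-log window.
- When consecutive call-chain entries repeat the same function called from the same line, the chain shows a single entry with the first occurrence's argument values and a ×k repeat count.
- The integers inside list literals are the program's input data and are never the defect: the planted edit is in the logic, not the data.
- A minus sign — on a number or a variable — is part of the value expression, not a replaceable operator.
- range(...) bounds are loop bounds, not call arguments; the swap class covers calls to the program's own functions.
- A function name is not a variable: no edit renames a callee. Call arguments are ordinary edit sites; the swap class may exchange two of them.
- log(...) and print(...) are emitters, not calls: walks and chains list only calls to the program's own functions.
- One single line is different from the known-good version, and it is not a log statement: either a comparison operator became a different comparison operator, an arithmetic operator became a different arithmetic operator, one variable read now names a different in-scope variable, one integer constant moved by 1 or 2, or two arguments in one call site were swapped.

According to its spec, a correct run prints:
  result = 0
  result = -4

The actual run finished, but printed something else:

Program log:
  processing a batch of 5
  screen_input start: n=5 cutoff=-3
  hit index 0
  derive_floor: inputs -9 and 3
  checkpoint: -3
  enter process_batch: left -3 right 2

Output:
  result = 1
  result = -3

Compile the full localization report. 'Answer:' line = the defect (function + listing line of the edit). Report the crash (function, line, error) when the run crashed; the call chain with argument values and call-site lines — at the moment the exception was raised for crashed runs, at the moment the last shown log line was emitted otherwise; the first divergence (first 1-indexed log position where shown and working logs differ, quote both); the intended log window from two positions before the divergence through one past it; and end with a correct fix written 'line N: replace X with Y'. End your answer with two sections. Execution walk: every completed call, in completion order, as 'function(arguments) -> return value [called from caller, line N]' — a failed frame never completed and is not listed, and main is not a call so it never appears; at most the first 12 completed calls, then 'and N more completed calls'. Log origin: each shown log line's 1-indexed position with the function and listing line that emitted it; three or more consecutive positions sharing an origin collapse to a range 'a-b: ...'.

Answer: the defect is in derive_floor at line 17.
Key observation: Log line 5 is where behavior first shows: 'checkpoint: -3' appears instead of 'checkpoint: -4'.
Call chain: main -> process_batch(-3, 2) (called at line 39).
First divergence: at position 5 the run shows 'checkpoint: -3' where the working version logs 'checkpoint: -4'.
Intended log window:
  3: hit index 0
  4: derive_floor: inputs -9 and 3
  5: checkpoint: -4
  6: enter process_batch: left -4 right 2
Execution walk:
  screen_input([-3, 1, 7, -4, -3], -3) -> 0  [called from rank_cells, line 8]
  rank_cells([-3, 1, 7, -4, -3], -3) -> -9  [called from probe_limits, line 23]
  derive_floor(-9, 3) -> -3  [called from probe_limits, line 25]
  probe_limits([-3, 1, 7, -4, -3], -3) -> -3  [called from main, line 37]
  process_batch(-3, 2) -> 1  [called from main, line 39]
Log line origins:
  1: from main, line 36
  2: from screen_input, line 2
  3: from rank_cells, line 9
  4: from derive_floor, line 14
  5: from main, line 38
  6: from process_batch, line 28
A correct fix: line 17: replace `-3` with `-4`.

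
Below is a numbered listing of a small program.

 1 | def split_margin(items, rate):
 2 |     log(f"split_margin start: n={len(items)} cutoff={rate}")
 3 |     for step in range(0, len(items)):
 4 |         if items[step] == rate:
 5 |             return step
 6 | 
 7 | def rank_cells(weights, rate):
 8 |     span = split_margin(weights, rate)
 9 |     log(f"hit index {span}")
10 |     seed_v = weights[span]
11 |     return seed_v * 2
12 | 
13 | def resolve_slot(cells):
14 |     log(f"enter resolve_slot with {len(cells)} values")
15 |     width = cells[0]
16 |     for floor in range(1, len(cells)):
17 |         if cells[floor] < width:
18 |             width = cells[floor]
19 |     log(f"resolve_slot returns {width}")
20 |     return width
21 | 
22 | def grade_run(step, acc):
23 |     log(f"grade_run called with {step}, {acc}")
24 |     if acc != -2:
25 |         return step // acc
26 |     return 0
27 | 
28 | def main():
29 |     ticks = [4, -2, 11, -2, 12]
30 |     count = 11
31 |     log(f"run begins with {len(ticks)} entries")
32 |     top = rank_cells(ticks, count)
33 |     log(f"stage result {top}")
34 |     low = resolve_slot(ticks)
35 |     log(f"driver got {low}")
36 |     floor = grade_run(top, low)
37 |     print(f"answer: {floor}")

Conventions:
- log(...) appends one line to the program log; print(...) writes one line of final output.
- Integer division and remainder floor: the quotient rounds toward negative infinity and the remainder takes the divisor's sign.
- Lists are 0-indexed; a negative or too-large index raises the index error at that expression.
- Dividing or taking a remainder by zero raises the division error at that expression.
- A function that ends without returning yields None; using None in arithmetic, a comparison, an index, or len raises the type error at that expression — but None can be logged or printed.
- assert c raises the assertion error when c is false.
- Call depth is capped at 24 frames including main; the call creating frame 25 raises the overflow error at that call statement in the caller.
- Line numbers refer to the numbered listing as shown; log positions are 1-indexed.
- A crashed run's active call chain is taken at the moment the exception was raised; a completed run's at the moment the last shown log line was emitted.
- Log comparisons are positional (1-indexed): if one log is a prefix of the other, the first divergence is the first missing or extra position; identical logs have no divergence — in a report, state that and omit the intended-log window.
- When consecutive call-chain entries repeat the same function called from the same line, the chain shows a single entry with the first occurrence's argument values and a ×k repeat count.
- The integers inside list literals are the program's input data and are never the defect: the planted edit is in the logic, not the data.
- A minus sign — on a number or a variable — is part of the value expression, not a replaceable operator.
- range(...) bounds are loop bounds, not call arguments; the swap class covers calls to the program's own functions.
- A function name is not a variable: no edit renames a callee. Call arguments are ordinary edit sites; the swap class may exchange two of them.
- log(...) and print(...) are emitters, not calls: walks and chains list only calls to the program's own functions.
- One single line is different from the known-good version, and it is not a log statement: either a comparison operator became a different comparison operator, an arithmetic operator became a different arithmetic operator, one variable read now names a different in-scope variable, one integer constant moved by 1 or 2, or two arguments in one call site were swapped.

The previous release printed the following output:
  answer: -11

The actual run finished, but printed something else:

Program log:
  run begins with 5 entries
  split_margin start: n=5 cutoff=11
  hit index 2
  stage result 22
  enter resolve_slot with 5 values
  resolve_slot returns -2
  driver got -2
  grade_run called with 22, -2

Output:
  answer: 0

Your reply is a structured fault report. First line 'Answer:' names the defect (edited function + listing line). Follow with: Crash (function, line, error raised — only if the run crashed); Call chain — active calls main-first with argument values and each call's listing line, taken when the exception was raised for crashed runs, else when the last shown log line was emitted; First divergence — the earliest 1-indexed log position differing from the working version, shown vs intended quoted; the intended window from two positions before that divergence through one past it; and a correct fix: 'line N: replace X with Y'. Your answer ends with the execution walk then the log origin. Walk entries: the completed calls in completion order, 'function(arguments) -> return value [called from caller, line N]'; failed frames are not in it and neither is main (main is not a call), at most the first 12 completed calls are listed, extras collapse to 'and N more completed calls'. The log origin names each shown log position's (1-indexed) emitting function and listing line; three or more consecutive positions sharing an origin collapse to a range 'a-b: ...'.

Answer: the defect is in grade_run at line 24.
Key observation: Every logged value matches the working version; the printed result is what differs.
Call chain: main -> grade_run(22, -2) (called at line 36).
First divergence: there is none — every log position agrees.
Execution walk:
  split_margin([4, -2, 11, -2, 12], 11) -> 2  [called from rank_cells, line 8]
  rank_cells([4, -2, 11, -2, 12], 11) -> 22  [called from main, line 32]
  resolve_slot([4, -2, 11, -2, 12]) -> -2  [called from main, line 34]
  grade_run(22, -2) -> 0  [called from main, line 36]
Log origins:
  1: from main, line 31
  2: from split_margin, line 2
  3: from rank_cells, line 9
  4: from main, line 33
  5: from resolve_slot, line 14
  6: from resolve_slot, line 19
  7: from main, line 35
  8: from grade_run, line 23
A correct fix: line 24: replace `-2` with `0`.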